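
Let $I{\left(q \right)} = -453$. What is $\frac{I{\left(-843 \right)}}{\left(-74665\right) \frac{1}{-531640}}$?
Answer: $- \frac{48166584}{14933} \approx -3225.5$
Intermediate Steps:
$\frac{I{\left(-843 \right)}}{\left(-74665\right) \frac{1}{-531640}} = - \frac{453}{\left(-74665\right) \frac{1}{-531640}} = - \frac{453}{\left(-74665\right) \left(- \frac{1}{531640}\right)} = - \frac{453}{\frac{14933}{106328}} = \left(-453\right) \frac{106328}{14933} = - \frac{48166584}{14933}$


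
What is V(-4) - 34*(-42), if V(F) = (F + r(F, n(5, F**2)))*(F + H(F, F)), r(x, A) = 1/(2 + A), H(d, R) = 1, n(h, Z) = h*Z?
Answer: 118077/82 ≈ 1440.0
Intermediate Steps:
n(h, Z) = Z*h
V(F) = (1 + F)*(F + 1/(2 + 5*F**2)) (V(F) = (F + 1/(2 + F**2*5))*(F + 1) = (F + 1/(2 + 5*F**2))*(1 + F) = (1 + F)*(F + 1/(2 + 5*F**2)))
V(-4) - 34*(-42) = (1 - 4 - 4*(1 - 4)*(2 + 5*(-4)**2))/(2 + 5*(-4)**2) - 34*(-42) = (1 - 4 - 4*(-3)*(2 + 5*16))/(2 + 5*16) + 1428 = (1 - 4 - 4*(-3)*(2 + 80))/(2 + 80) + 1428 = (1 - 4 - 4*(-3)*82)/82 + 1428 = (1 - 4 + 984)/82 + 1428 = (1/82)*981 + 1428 = 981/82 + 1428 = 118077/82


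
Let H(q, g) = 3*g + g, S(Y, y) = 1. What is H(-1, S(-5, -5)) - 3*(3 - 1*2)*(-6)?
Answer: 22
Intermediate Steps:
H(q, g) = 4*g
H(-1, S(-5, -5)) - 3*(3 - 1*2)*(-6) = 4*1 - 3*(3 - 1*2)*(-6) = 4 - 3*(3 - 2)*(-6) = 4 - 3*1*(-6) = 4 - 3*(-6) = 4 + 18 = 22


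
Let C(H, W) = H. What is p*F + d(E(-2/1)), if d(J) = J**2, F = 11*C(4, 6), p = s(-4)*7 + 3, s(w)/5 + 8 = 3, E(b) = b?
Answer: -7564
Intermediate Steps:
s(w) = -25 (s(w) = -40 + 5*3 = -40 + 15 = -25)
p = -172 (p = -25*7 + 3 = -175 + 3 = -172)
F = 44 (F = 11*4 = 44)
p*F + d(E(-2/1)) = -172*44 + (-2/1)**2 = -7568 + (-2*1)**2 = -7568 + (-2)**2 = -7568 + 4 = -7564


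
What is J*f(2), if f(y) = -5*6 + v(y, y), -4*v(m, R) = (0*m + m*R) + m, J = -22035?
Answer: 1388205/2 ≈ 6.9410e+5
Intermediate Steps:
v(m, R) = -m/4 - R*m/4 (v(m, R) = -((0*m + m*R) + m)/4 = -((0 + R*m) + m)/4 = -(R*m + m)/4 = -(m + R*m)/4 = -m/4 - R*m/4)
f(y) = -30 - y*(1 + y)/4 (f(y) = -5*6 - y*(1 + y)/4 = -30 - y*(1 + y)/4)
J*f(2) = -22035*(-30 - ¼*2*(1 + 2)) = -22035*(-30 - ¼*2*3) = -22035*(-30 - 3/2) = -22035*(-63/2) = 1388205/2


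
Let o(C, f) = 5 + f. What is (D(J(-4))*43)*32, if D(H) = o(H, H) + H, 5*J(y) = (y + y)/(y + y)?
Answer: 37152/5 ≈ 7430.4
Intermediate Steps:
J(y) = ⅕ (J(y) = ((y + y)/(y + y))/5 = ((2*y)/((2*y)))/5 = ((2*y)*(1/(2*y)))/5 = (⅕)*1 = ⅕)
D(H) = 5 + 2*H (D(H) = (5 + H) + H = 5 + 2*H)
(D(J(-4))*43)*32 = ((5 + 2*(⅕))*43)*32 = ((5 + ⅖)*43)*32 = ((27/5)*43)*32 = (1161/5)*32 = 37152/5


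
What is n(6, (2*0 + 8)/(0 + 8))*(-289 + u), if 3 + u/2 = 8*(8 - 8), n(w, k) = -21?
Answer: 6195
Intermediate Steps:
u = -6 (u = -6 + 2*(8*(8 - 8)) = -6 + 2*(8*0) = -6 + 2*0 = -6 + 0 = -6)
n(6, (2*0 + 8)/(0 + 8))*(-289 + u) = -21*(-289 - 6) = -21*(-295) = 6195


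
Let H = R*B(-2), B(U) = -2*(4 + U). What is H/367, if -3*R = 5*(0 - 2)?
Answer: -40/1101 ≈ -0.036331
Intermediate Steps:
R = 10/3 (R = -5*(0 - 2)/3 = -5*(-2)/3 = -⅓*(-10) = 10/3 ≈ 3.3333)
B(U) = -8 - 2*U
H = -40/3 (H = 10*(-8 - 2*(-2))/3 = 10*(-8 + 4)/3 = (10/3)*(-4) = -40/3 ≈ -13.333)
H/367 = -40/3/367 = -40/3*1/367 = -40/1101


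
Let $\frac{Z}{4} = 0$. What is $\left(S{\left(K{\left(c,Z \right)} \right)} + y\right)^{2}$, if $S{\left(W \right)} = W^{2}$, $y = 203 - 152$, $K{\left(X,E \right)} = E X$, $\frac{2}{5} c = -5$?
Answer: $2601$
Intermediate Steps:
$c = - \frac{25}{2}$ ($c = \frac{5}{2} \left(-5\right) = - \frac{25}{2} \approx -12.5$)
$Z = 0$ ($Z = 4 \cdot 0 = 0$)
$y = 51$ ($y = 203 - 152 = 51$)
$\left(S{\left(K{\left(c,Z \right)} \right)} + y\right)^{2} = \left(\left(0 \left(- \frac{25}{2}\right)\right)^{2} + 51\right)^{2} = \left(0^{2} + 51\right)^{2} = \left(0 + 51\right)^{2} = 51^{2} = 2601$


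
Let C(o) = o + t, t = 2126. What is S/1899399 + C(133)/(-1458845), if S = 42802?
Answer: 58150741349/2770928734155 ≈ 0.020986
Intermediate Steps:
C(o) = 2126 + o (C(o) = o + 2126 = 2126 + o)
S/1899399 + C(133)/(-1458845) = 42802/1899399 + (2126 + 133)/(-1458845) = 42802*(1/1899399) + 2259*(-1/1458845) = 42802/1899399 - 2259/1458845 = 58150741349/2770928734155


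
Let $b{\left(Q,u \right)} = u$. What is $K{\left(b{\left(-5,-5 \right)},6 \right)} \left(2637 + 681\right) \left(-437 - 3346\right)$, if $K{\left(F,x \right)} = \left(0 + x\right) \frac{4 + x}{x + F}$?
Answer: $-753119640$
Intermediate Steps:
$K{\left(F,x \right)} = \frac{x \left(4 + x\right)}{F + x}$ ($K{\left(F,x \right)} = x \frac{4 + x}{F + x} = \frac{x \left(4 + x\right)}{F + x}$)
$K{\left(b{\left(-5,-5 \right)},6 \right)} \left(2637 + 681\right) \left(-437 - 3346\right) = \frac{6 \left(4 + 6\right)}{-5 + 6} \left(2637 + 681\right) \left(-437 - 3346\right) = 6 \cdot 1^{-1} \cdot 10 \cdot 3318 \left(-3783\right) = 6 \cdot 1 \cdot 10 \left(-12551994\right) = 60 \left(-12551994\right) = -753119640$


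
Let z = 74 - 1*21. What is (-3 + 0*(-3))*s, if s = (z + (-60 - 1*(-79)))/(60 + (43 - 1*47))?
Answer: -27/7 ≈ -3.8571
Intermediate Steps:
z = 53 (z = 74 - 21 = 53)
s = 9/7 (s = (53 + (-60 - 1*(-79)))/(60 + (43 - 1*47)) = (53 + (-60 + 79))/(60 + (43 - 47)) = (53 + 19)/(60 - 4) = 72/56 = 72*(1/56) = 9/7 ≈ 1.2857)
(-3 + 0*(-3))*s = (-3 + 0*(-3))*(9/7) = (-3 + 0)*(9/7) = -3*9/7 = -27/7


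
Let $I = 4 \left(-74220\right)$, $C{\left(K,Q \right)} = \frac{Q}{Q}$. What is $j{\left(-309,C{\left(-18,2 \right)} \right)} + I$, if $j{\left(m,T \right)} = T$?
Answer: $-296879$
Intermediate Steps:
$C{\left(K,Q \right)} = 1$
$I = -296880$
$j{\left(-309,C{\left(-18,2 \right)} \right)} + I = 1 - 296880 = -296879$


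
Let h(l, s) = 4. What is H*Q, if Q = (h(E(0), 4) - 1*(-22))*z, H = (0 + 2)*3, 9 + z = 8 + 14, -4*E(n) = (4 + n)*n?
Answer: 2028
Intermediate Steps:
E(n) = -n*(4 + n)/4 (E(n) = -(4 + n)*n/4 = -n*(4 + n)/4)
z = 13 (z = -9 + (8 + 14) = -9 + 22 = 13)
H = 6 (H = 2*3 = 6)
Q = 338 (Q = (4 - 1*(-22))*13 = (4 + 22)*13 = 26*13 = 338)
H*Q = 6*338 = 2028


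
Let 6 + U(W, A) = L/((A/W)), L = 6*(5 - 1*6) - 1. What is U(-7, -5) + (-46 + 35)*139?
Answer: -7724/5 ≈ -1544.8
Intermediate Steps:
L = -7 (L = 6*(5 - 6) - 1 = 6*(-1) - 1 = -6 - 1 = -7)
U(W, A) = -6 - 7*W/A
U(-7, -5) + (-46 + 35)*139 = (-6 - 7*(-7)/(-5)) + (-46 + 35)*139 = (-6 - 7*(-7)*(-⅕)) - 11*139 = (-6 - 49/5) - 1529 = -79/5 - 1529 = -7724/5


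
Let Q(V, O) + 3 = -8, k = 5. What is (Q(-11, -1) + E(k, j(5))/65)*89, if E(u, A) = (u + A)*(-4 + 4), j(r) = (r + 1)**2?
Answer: -979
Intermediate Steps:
Q(V, O) = -11 (Q(V, O) = -3 - 8 = -11)
j(r) = (1 + r)**2
E(u, A) = 0 (E(u, A) = (A + u)*0 = 0)
(Q(-11, -1) + E(k, j(5))/65)*89 = (-11 + 0/65)*89 = (-11 + 0*(1/65))*89 = (-11 + 0)*89 = -11*89 = -979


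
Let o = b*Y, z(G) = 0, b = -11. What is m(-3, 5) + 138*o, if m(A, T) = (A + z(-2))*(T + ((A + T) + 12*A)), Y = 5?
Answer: -7503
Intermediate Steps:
o = -55 (o = -11*5 = -55)
m(A, T) = A*(2*T + 13*A) (m(A, T) = (A + 0)*(T + ((A + T) + 12*A)) = A*(T + (T + 13*A)) = A*(2*T + 13*A))
m(-3, 5) + 138*o = -3*(2*5 + 13*(-3)) + 138*(-55) = -3*(10 - 39) - 7590 = -3*(-29) - 7590 = 87 - 7590 = -7503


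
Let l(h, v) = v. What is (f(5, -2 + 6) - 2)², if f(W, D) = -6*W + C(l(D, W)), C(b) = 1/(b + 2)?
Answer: 49729/49 ≈ 1014.9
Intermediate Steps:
C(b) = 1/(2 + b)
f(W, D) = 1/(2 + W) - 6*W (f(W, D) = -6*W + 1/(2 + W) = 1/(2 + W) - 6*W)
(f(5, -2 + 6) - 2)² = ((1 - 6*5*(2 + 5))/(2 + 5) - 2)² = ((1 - 6*5*7)/7 - 2)² = ((1 - 210)/7 - 2)² = ((⅐)*(-209) - 2)² = (-209/7 - 2)² = (-223/7)² = 49729/49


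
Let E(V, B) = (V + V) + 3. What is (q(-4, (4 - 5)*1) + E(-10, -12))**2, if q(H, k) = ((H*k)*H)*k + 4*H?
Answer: 289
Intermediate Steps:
E(V, B) = 3 + 2*V (E(V, B) = 2*V + 3 = 3 + 2*V)
q(H, k) = 4*H + H**2*k**2 (q(H, k) = (k*H**2)*k + 4*H = H**2*k**2 + 4*H = 4*H + H**2*k**2)
(q(-4, (4 - 5)*1) + E(-10, -12))**2 = (-4*(4 - 4*(4 - 5)**2) + (3 + 2*(-10)))**2 = (-4*(4 - 4*(-1*1)**2) + (3 - 20))**2 = (-4*(4 - 4*(-1)**2) - 17)**2 = (-4*(4 - 4*1) - 17)**2 = (-4*(4 - 4) - 17)**2 = (-4*0 - 17)**2 = (0 - 17)**2 = (-17)**2 = 289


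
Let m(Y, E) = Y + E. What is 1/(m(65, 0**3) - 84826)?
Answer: -1/84761 ≈ -1.1798e-5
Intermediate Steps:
m(Y, E) = E + Y
1/(m(65, 0**3) - 84826) = 1/((0**3 + 65) - 84826) = 1/((0 + 65) - 84826) = 1/(65 - 84826) = 1/(-84761) = -1/84761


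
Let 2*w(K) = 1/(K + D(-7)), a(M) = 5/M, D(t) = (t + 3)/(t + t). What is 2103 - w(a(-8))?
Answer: 39985/19 ≈ 2104.5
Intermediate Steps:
D(t) = (3 + t)/(2*t) (D(t) = (3 + t)/((2*t)) = (3 + t)*(1/(2*t)) = (3 + t)/(2*t))
w(K) = 1/(2*(2/7 + K)) (w(K) = 1/(2*(K + (1/2)*(3 - 7)/(-7))) = 1/(2*(K + (1/2)*(-1/7)*(-4))) = 1/(2*(K + 2/7)) = 1/(2*(2/7 + K)))
2103 - w(a(-8)) = 2103 - 7/(2*(2 + 7*(5/(-8)))) = 2103 - 7/(2*(2 + 7*(5*(-1/8)))) = 2103 - 7/(2*(2 + 7*(-5/8))) = 2103 - 7/(2*(2 - 35/8)) = 2103 - 7/(2*(-19/8)) = 2103 - 7*(-8)/(2*19) = 2103 - 1*(-28/19) = 2103 + 28/19 = 39985/19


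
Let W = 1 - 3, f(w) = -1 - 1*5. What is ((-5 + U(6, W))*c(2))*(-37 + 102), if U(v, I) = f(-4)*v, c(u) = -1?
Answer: 2665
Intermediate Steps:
f(w) = -6 (f(w) = -1 - 5 = -6)
W = -2
U(v, I) = -6*v
((-5 + U(6, W))*c(2))*(-37 + 102) = ((-5 - 6*6)*(-1))*(-37 + 102) = ((-5 - 36)*(-1))*65 = -41*(-1)*65 = 41*65 = 2665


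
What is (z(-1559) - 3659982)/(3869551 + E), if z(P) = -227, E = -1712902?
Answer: -3660209/2156649 ≈ -1.6972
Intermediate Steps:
(z(-1559) - 3659982)/(3869551 + E) = (-227 - 3659982)/(3869551 - 1712902) = -3660209/2156649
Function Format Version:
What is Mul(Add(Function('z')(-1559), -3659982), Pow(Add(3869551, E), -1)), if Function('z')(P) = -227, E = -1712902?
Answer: Rational(-3660209, 2156649) ≈ -1.6972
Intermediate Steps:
Mul(Add(Function('z')(-1559), -3659982), Pow(Add(3869551, E), -1)) = Mul(Add(-227, -3659982), Pow(Add(3869551, -1712902), -1)) = Mul(-3660209, Pow(2156649, -1)) = Mul(-3660209, Rational(1, 2156649)) = Rational(-3660209, 2156649)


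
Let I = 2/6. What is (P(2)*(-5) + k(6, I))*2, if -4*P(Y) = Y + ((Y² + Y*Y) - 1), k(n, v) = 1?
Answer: 49/2 ≈ 24.500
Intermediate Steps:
I = ⅓ (I = 2*(⅙) = ⅓ ≈ 0.33333)
P(Y) = ¼ - Y²/2 - Y/4 (P(Y) = -(Y + ((Y² + Y*Y) - 1))/4 = -(Y + ((Y² + Y²) - 1))/4 = -(Y + (2*Y² - 1))/4 = -(Y + (-1 + 2*Y²))/4 = -(-1 + Y + 2*Y²)/4 = ¼ - Y²/2 - Y/4)
(P(2)*(-5) + k(6, I))*2 = ((¼ - ½*2² - ¼*2)*(-5) + 1)*2 = ((¼ - ½*4 - ½)*(-5) + 1)*2 = ((¼ - 2 - ½)*(-5) + 1)*2 = (-9/4*(-5) + 1)*2 = (45/4 + 1)*2 = (49/4)*2 = 49/2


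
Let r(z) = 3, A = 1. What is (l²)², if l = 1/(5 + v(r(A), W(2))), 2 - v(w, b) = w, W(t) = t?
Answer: 1/256 ≈ 0.0039063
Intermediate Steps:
v(w, b) = 2 - w
l = ¼ (l = 1/(5 + (2 - 1*3)) = 1/(5 + (2 - 3)) = 1/(5 - 1) = 1/4 = ¼ ≈ 0.25000)
(l²)² = ((¼)²)² = (1/16)² = 1/256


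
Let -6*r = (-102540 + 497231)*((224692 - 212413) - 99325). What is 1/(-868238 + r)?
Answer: 3/17175531679 ≈ 1.7467e-10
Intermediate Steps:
r = 17178136393/3 (r = -(-102540 + 497231)*((224692 - 212413) - 99325)/6 = -394691*(12279 - 99325)/6 = -394691*(-87046)/6 = -⅙*(-34356272786) = 17178136393/3 ≈ 5.7260e+9)
1/(-868238 + r) = 1/(-868238 + 17178136393/3) = 1/(17175531679/3) = 3/17175531679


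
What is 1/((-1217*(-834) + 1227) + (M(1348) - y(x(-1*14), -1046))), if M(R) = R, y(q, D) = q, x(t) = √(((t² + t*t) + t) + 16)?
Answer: 1017553/1035414107415 + √394/1035414107415 ≈ 9.8277e-7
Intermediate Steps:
x(t) = √(16 + t + 2*t²) (x(t) = √(((t² + t²) + t) + 16) = √((2*t² + t) + 16) = √((t + 2*t²) + 16) = √(16 + t + 2*t²))
1/((-1217*(-834) + 1227) + (M(1348) - y(x(-1*14), -1046))) = 1/((-1217*(-834) + 1227) + (1348 - √(16 - 1*14 + 2*(-1*14)²))) = 1/((1014978 + 1227) + (1348 - √(16 - 14 + 2*(-14)²))) = 1/(1016205 + (1348 - √(16 - 14 + 2*196))) = 1/(1016205 + (1348 - √(16 - 14 + 392))) = 1/(1016205 + (1348 - √394)) = 1/(1017553 - √394)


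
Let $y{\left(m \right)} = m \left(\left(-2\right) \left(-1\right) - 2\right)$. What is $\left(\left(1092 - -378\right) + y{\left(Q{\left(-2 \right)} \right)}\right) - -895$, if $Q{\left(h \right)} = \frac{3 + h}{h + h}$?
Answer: $2365$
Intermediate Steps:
$Q{\left(h \right)} = \frac{3 + h}{2 h}$
$y{\left(m \right)} = 0$ ($y{\left(m \right)} = m \left(2 - 2\right) = m 0 = 0$)
$\left(\left(1092 - -378\right) + y{\left(Q{\left(-2 \right)} \right)}\right) - -895 = \left(\left(1092 - -378\right) + 0\right) - -895 = \left(\left(1092 + 378\right) + 0\right) + 895 = \left(1470 + 0\right) + 895 = 1470 + 895 = 2365$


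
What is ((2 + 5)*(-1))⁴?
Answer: 2401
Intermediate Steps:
((2 + 5)*(-1))⁴ = (7*(-1))⁴ = (-7)⁴ = 2401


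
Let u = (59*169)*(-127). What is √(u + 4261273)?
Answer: 2*√748739 ≈ 1730.6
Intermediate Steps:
u = -1266317 (u = 9971*(-127) = -1266317)
√(u + 4261273) = √(-1266317 + 4261273) = √2994956 = 2*√748739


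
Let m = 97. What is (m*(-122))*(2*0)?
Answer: 0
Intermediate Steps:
(m*(-122))*(2*0) = (97*(-122))*(2*0) = -11834*0 = 0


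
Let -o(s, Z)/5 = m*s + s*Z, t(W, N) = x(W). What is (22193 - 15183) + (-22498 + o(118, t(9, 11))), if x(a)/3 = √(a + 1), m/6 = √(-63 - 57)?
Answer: -15488 - 1770*√10 - 7080*I*√30 ≈ -21085.0 - 38779.0*I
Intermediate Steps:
m = 12*I*√30 (m = 6*√(-63 - 57) = 6*√(-120) = 6*(2*I*√30) = 12*I*√30 ≈ 65.727*I)
x(a) = 3*√(1 + a) (x(a) = 3*√(a + 1) = 3*√(1 + a))
t(W, N) = 3*√(1 + W)
o(s, Z) = -5*Z*s - 60*I*s*√30 (o(s, Z) = -5*((12*I*√30)*s + s*Z) = -5*(12*I*s*√30 + Z*s) = -5*(Z*s + 12*I*s*√30) = -5*Z*s - 60*I*s*√30)
(22193 - 15183) + (-22498 + o(118, t(9, 11))) = (22193 - 15183) + (-22498 - 5*118*(3*√(1 + 9) + 12*I*√30)) = 7010 + (-22498 - 5*118*(3*√10 + 12*I*√30)) = 7010 + (-22498 + (-1770*√10 - 7080*I*√30)) = 7010 + (-22498 - 1770*√10 - 7080*I*√30) = -15488 - 1770*√10 - 7080*I*√30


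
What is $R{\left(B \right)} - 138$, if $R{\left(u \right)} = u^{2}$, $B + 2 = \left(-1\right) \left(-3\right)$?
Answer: $-137$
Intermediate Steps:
$B = 1$ ($B = -2 - -3 = -2 + 3 = 1$)
$R{\left(B \right)} - 138 = 1^{2} - 138 = 1 - 138 = -137$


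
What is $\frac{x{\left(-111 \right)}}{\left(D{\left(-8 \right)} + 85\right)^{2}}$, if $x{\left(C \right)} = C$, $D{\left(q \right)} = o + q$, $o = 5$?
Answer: $- \frac{111}{6724} \approx -0.016508$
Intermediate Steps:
$D{\left(q \right)} = 5 + q$
$\frac{x{\left(-111 \right)}}{\left(D{\left(-8 \right)} + 85\right)^{2}} = - \frac{111}{\left(\left(5 - 8\right) + 85\right)^{2}} = - \frac{111}{\left(-3 + 85\right)^{2}} = - \frac{111}{82^{2}} = - \frac{111}{6724}$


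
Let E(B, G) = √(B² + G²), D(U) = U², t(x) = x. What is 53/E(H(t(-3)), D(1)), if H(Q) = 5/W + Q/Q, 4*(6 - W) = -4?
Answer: 371*√193/193 ≈ 26.705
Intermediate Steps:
W = 7 (W = 6 - ¼*(-4) = 6 + 1 = 7)
H(Q) = 12/7 (H(Q) = 5/7 + Q/Q = 5*(⅐) + 1 = 5/7 + 1 = 12/7)
53/E(H(t(-3)), D(1)) = 53/(√((12/7)² + (1²)²)) = 53/(√(144/49 + 1²)) = 53/(√(144/49 + 1)) = 53/(√(193/49)) = 53/((√193/7)) = 53*(7*√193/193) = 371*√193/193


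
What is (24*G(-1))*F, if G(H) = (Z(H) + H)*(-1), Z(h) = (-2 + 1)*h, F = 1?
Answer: 0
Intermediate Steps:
Z(h) = -h
G(H) = 0 (G(H) = (-H + H)*(-1) = 0*(-1) = 0)
(24*G(-1))*F = (24*0)*1 = 0*1 = 0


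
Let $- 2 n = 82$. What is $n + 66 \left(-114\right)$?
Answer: $-7565$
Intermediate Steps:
$n = -41$ ($n = \left(- \frac{1}{2}\right) 82 = -41$)
$n + 66 \left(-114\right) = -41 + 66 \left(-114\right) = -41 - 7524 = -7565$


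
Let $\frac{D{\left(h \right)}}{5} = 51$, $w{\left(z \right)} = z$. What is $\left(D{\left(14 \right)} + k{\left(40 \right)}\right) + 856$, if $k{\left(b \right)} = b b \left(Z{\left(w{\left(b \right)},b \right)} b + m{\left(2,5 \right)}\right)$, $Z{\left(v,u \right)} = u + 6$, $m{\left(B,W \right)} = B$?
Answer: $2948311$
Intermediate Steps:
$Z{\left(v,u \right)} = 6 + u$
$D{\left(h \right)} = 255$ ($D{\left(h \right)} = 5 \cdot 51 = 255$)
$k{\left(b \right)} = b^{2} \left(2 + b \left(6 + b\right)\right)$ ($k{\left(b \right)} = b b \left(\left(6 + b\right) b + 2\right) = b^{2} \left(b \left(6 + b\right) + 2\right) = b^{2} \left(2 + b \left(6 + b\right)\right)$)
$\left(D{\left(14 \right)} + k{\left(40 \right)}\right) + 856 = \left(255 + 40^{2} \left(2 + 40 \left(6 + 40\right)\right)\right) + 856 = \left(255 + 1600 \left(2 + 40 \cdot 46\right)\right) + 856 = \left(255 + 1600 \left(2 + 1840\right)\right) + 856 = \left(255 + 1600 \cdot 1842\right) + 856 = \left(255 + 2947200\right) + 856 = 2947455 + 856 = 2948311$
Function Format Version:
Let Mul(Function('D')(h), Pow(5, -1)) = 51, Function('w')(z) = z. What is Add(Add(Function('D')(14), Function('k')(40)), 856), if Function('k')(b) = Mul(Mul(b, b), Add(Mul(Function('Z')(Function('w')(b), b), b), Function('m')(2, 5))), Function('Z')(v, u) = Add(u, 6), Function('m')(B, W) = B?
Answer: 2948311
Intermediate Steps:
Function('Z')(v, u) = Add(6, u)
Function('D')(h) = 255 (Function('D')(h) = Mul(5, 51) = 255)
Function('k')(b) = Mul(Pow(b, 2), Add(2, Mul(b, Add(6, b)))) (Function('k')(b) = Mul(Mul(b, b), Add(Mul(Add(6, b), b), 2)) = Mul(Pow(b, 2), Add(Mul(b, Add(6, b)), 2)) = Mul(Pow(b, 2), Add(2, Mul(b, Add(6, b)))))
Add(Add(Function('D')(14), Function('k')(40)), 856) = Add(Add(255, Mul(Pow(40, 2), Add(2, Mul(40, Add(6, 40))))), 856) = Add(Add(255, Mul(1600, Add(2, Mul(40, 46)))), 856) = Add(Add(255, Mul(1600, Add(2, 1840))), 856) = Add(Add(255, Mul(1600, 1842)), 856) = Add(Add(255, 2947200), 856) = Add(2947455, 856) = 2948311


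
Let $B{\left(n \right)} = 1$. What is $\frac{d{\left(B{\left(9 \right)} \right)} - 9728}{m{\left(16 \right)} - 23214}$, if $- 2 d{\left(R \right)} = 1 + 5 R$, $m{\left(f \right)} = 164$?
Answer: $\frac{9731}{23050} \approx 0.42217$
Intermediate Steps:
$d{\left(R \right)} = - \frac{1}{2} - \frac{5 R}{2}$ ($d{\left(R \right)} = - \frac{1 + 5 R}{2} = - \frac{1}{2} - \frac{5 R}{2}$)
$\frac{d{\left(B{\left(9 \right)} \right)} - 9728}{m{\left(16 \right)} - 23214} = \frac{\left(- \frac{1}{2} - \frac{5}{2}\right) - 9728}{164 - 23214} = \frac{\left(- \frac{1}{2} - \frac{5}{2}\right) - 9728}{-23050} = \left(-3 - 9728\right) \left(- \frac{1}{23050}\right) = \left(-9731\right) \left(- \frac{1}{23050}\right) = \frac{9731}{23050}$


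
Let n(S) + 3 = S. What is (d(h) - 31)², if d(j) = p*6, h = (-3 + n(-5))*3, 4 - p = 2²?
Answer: 961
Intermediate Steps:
n(S) = -3 + S
p = 0 (p = 4 - 1*2² = 4 - 1*4 = 4 - 4 = 0)
h = -33 (h = (-3 + (-3 - 5))*3 = (-3 - 8)*3 = -11*3 = -33)
d(j) = 0 (d(j) = 0*6 = 0)
(d(h) - 31)² = (0 - 31)² = (-31)² = 961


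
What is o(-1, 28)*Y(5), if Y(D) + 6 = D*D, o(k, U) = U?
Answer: 532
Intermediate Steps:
Y(D) = -6 + D**2 (Y(D) = -6 + D*D = -6 + D**2)
o(-1, 28)*Y(5) = 28*(-6 + 5**2) = 28*(-6 + 25) = 28*19 = 532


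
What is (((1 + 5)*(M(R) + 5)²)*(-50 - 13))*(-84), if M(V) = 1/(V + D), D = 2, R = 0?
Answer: 960498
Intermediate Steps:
M(V) = 1/(2 + V) (M(V) = 1/(V + 2) = 1/(2 + V))
(((1 + 5)*(M(R) + 5)²)*(-50 - 13))*(-84) = (((1 + 5)*(1/(2 + 0) + 5)²)*(-50 - 13))*(-84) = ((6*(1/2 + 5)²)*(-63))*(-84) = ((6*(½ + 5)²)*(-63))*(-84) = ((6*(11/2)²)*(-63))*(-84) = ((6*(121/4))*(-63))*(-84) = ((363/2)*(-63))*(-84) = -22869/2*(-84) = 960498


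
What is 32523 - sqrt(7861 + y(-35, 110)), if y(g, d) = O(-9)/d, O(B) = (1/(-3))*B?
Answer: 32523 - sqrt(95118430)/110 ≈ 32434.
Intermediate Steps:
O(B) = -B/3 (O(B) = (1*(-1/3))*B = -B/3)
y(g, d) = 3/d (y(g, d) = (-1/3*(-9))/d = 3/d)
32523 - sqrt(7861 + y(-35, 110)) = 32523 - sqrt(7861 + 3/110) = 32523 - sqrt(864713/110) = 32523 - sqrt(95118430)/110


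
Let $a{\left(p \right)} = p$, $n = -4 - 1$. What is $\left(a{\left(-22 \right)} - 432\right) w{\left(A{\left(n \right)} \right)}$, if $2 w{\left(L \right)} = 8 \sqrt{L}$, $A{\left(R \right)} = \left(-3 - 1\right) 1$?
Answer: $- 3632 i \approx - 3632.0 i$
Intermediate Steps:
$n = -5$ ($n = -4 - 1 = -5$)
$A{\left(R \right)} = -4$ ($A{\left(R \right)} = \left(-4\right) 1 = -4$)
$w{\left(L \right)} = 4 \sqrt{L}$ ($w{\left(L \right)} = \frac{8 \sqrt{L}}{2} = 4 \sqrt{L}$)
$\left(a{\left(-22 \right)} - 432\right) w{\left(A{\left(n \right)} \right)} = \left(-22 - 432\right) 4 \sqrt{-4} = - 454 \cdot 4 \cdot 2 i = - 454 \cdot 8 i = - 3632 i$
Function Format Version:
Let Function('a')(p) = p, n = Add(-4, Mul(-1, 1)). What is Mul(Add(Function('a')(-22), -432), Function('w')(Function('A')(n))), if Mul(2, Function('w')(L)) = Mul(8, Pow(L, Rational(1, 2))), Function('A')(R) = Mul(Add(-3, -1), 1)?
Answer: Mul(-3632, I) ≈ Mul(-3632.0, I)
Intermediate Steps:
n = -5 (n = Add(-4, -1) = -5)
Function('A')(R) = -4 (Function('A')(R) = Mul(-4, 1) = -4)
Function('w')(L) = Mul(4, Pow(L, Rational(1, 2))) (Function('w')(L) = Mul(Rational(1, 2), Mul(8, Pow(L, Rational(1, 2)))) = Mul(4, Pow(L, Rational(1, 2))))
Mul(Add(Function('a')(-22), -432), Function('w')(Function('A')(n))) = Mul(Add(-22, -432), Mul(4, Pow(-4, Rational(1, 2)))) = Mul(-454, Mul(4, Mul(2, I))) = Mul(-454, Mul(8, I)) = Mul(-3632, I)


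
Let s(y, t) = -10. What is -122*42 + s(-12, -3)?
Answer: -5134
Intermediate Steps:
-122*42 + s(-12, -3) = -122*42 - 10 = -5124 - 10 = -5134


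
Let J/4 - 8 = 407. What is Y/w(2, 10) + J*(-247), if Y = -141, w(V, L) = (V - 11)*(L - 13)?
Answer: -3690227/9 ≈ -4.1003e+5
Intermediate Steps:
w(V, L) = (-13 + L)*(-11 + V) (w(V, L) = (-11 + V)*(-13 + L) = (-13 + L)*(-11 + V))
J = 1660 (J = 32 + 4*407 = 32 + 1628 = 1660)
Y/w(2, 10) + J*(-247) = -141/(143 - 13*2 - 11*10 + 10*2) + 1660*(-247) = -141/(143 - 26 - 110 + 20) - 410020 = -141/27 - 410020 = -141*1/27 - 410020 = -47/9 - 410020 = -3690227/9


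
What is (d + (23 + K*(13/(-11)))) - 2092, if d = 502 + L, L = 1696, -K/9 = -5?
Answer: 834/11 ≈ 75.818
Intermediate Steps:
K = 45 (K = -9*(-5) = 45)
d = 2198 (d = 502 + 1696 = 2198)
(d + (23 + K*(13/(-11)))) - 2092 = (2198 + (23 + 45*(13/(-11)))) - 2092 = (2198 + (23 + 45*(13*(-1/11)))) - 2092 = (2198 + (23 + 45*(-13/11))) - 2092 = (2198 + (23 - 585/11)) - 2092 = (2198 - 332/11) - 2092 = 23846/11 - 2092 = 834/11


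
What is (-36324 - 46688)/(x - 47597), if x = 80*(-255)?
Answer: 83012/67997 ≈ 1.2208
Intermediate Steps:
x = -20400
(-36324 - 46688)/(x - 47597) = (-36324 - 46688)/(-20400 - 47597) = -83012/(-67997) = -83012*(-1/67997) = 83012/67997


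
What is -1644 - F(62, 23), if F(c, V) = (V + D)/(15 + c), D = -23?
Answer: -1644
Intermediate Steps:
F(c, V) = (-23 + V)/(15 + c) (F(c, V) = (V - 23)/(15 + c) = (-23 + V)/(15 + c))
-1644 - F(62, 23) = -1644 - (-23 + 23)/(15 + 62) = -1644 - 0/77 = -1644 - 1*0 = -1644 + 0 = -1644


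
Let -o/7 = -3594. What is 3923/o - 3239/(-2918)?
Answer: 23233519/18352761 ≈ 1.2659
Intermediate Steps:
o = 25158 (o = -7*(-3594) = 25158)
3923/o - 3239/(-2918) = 3923/25158 - 3239/(-2918) = 3923*(1/25158) - 3239*(-1/2918) = 3923/25158 + 3239/2918 = 23233519/18352761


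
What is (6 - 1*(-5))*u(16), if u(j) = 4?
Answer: 44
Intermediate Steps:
(6 - 1*(-5))*u(16) = (6 - 1*(-5))*4 = (6 + 5)*4 = 11*4 = 44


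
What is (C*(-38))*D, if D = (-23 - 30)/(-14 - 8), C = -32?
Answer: 32224/11 ≈ 2929.5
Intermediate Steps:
D = 53/22 (D = -53/(-22) = -1/22*(-53) = 53/22 ≈ 2.4091)
(C*(-38))*D = -32*(-38)*(53/22) = 1216*(53/22) = 32224/11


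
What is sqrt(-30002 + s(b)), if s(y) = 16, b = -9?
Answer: I*sqrt(29986) ≈ 173.16*I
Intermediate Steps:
sqrt(-30002 + s(b)) = sqrt(-30002 + 16) = sqrt(-29986) = I*sqrt(29986)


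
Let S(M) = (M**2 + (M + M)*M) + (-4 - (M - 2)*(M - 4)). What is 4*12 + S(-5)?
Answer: 56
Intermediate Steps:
S(M) = -4 + 3*M**2 - (-4 + M)*(-2 + M) (S(M) = (M**2 + (2*M)*M) + (-4 - (-2 + M)*(-4 + M)) = (M**2 + 2*M**2) + (-4 - (-4 + M)*(-2 + M)) = 3*M**2 + (-4 - (-4 + M)*(-2 + M)) = -4 + 3*M**2 - (-4 + M)*(-2 + M))
4*12 + S(-5) = 4*12 + (-12 + 2*(-5)**2 + 6*(-5)) = 48 + (-12 + 2*25 - 30) = 48 + (-12 + 50 - 30) = 48 + 8 = 56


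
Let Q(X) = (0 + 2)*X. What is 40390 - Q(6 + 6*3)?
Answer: 40342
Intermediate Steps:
Q(X) = 2*X
40390 - Q(6 + 6*3) = 40390 - 2*(6 + 6*3) = 40390 - 2*(6 + 18) = 40390 - 2*24 = 40390 - 1*48 = 40390 - 48 = 40342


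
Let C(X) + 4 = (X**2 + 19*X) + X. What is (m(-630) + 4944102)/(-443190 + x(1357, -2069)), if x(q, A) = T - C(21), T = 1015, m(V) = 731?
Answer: -4944833/443032 ≈ -11.161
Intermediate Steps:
C(X) = -4 + X**2 + 20*X (C(X) = -4 + ((X**2 + 19*X) + X) = -4 + (X**2 + 20*X) = -4 + X**2 + 20*X)
x(q, A) = 158 (x(q, A) = 1015 - (-4 + 21**2 + 20*21) = 1015 - (-4 + 441 + 420) = 1015 - 1*857 = 1015 - 857 = 158)
(m(-630) + 4944102)/(-443190 + x(1357, -2069)) = (731 + 4944102)/(-443190 + 158) = 4944833/(-443032) = 4944833*(-1/443032) = -4944833/443032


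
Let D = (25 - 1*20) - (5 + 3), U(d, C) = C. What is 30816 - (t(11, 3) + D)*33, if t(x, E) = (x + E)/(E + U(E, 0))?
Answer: 30761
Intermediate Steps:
t(x, E) = (E + x)/E (t(x, E) = (x + E)/(E + 0) = (E + x)/E)
D = -3 (D = (25 - 20) - 1*8 = 5 - 8 = -3)
30816 - (t(11, 3) + D)*33 = 30816 - ((3 + 11)/3 - 3)*33 = 30816 - ((⅓)*14 - 3)*33 = 30816 - (14/3 - 3)*33 = 30816 - 5*33/3 = 30816 - 1*55 = 30816 - 55 = 30761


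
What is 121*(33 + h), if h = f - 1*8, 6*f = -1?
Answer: 18029/6 ≈ 3004.8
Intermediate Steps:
f = -⅙ (f = (⅙)*(-1) = -⅙ ≈ -0.16667)
h = -49/6 (h = -⅙ - 1*8 = -⅙ - 8 = -49/6 ≈ -8.1667)
121*(33 + h) = 121*(33 - 49/6) = 121*(149/6) = 18029/6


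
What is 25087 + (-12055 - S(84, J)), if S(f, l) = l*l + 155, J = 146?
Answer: -8439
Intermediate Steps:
S(f, l) = 155 + l² (S(f, l) = l² + 155 = 155 + l²)
25087 + (-12055 - S(84, J)) = 25087 + (-12055 - (155 + 146²)) = 25087 + (-12055 - (155 + 21316)) = 25087 + (-12055 - 1*21471) = 25087 + (-12055 - 21471) = 25087 - 33526 = -8439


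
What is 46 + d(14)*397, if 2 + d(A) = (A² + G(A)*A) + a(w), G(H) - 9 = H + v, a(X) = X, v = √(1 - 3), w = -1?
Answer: 204501 + 5558*I*√2 ≈ 2.045e+5 + 7860.2*I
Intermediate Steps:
v = I*√2 (v = √(-2) = I*√2 ≈ 1.4142*I)
G(H) = 9 + H + I*√2 (G(H) = 9 + (H + I*√2) = 9 + H + I*√2)
d(A) = -3 + A² + A*(9 + A + I*√2) (d(A) = -2 + ((A² + (9 + A + I*√2)*A) - 1) = -2 + ((A² + A*(9 + A + I*√2)) - 1) = -2 + (-1 + A² + A*(9 + A + I*√2)) = -3 + A² + A*(9 + A + I*√2))
46 + d(14)*397 = 46 + (-3 + 14² + 14*(9 + 14 + I*√2))*397 = 46 + (-3 + 196 + 14*(23 + I*√2))*397 = 46 + (-3 + 196 + (322 + 14*I*√2))*397 = 46 + (515 + 14*I*√2)*397 = 46 + (204455 + 5558*I*√2) = 204501 + 5558*I*√2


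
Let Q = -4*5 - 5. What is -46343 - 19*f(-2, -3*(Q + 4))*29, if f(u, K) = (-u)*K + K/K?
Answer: -116320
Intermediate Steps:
Q = -25 (Q = -20 - 5 = -25)
f(u, K) = 1 - K*u (f(u, K) = -K*u + 1 = 1 - K*u)
-46343 - 19*f(-2, -3*(Q + 4))*29 = -46343 - 19*(1 - 1*(-3*(-25 + 4))*(-2))*29 = -46343 - 19*(1 - 1*(-3*(-21))*(-2))*29 = -46343 - 19*(1 - 1*63*(-2))*29 = -46343 - 19*(1 + 126)*29 = -46343 - 19*127*29 = -46343 - 2413*29 = -46343 - 69977 = -116320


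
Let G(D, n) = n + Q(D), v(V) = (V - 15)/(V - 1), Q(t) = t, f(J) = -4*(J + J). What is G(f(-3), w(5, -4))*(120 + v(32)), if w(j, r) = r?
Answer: 74740/31 ≈ 2411.0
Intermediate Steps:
f(J) = -8*J
v(V) = (-15 + V)/(-1 + V)
G(D, n) = D + n (G(D, n) = n + D = D + n)
G(f(-3), w(5, -4))*(120 + v(32)) = (-8*(-3) - 4)*(120 + (-15 + 32)/(-1 + 32)) = (24 - 4)*(120 + 17/31) = 20*(120 + (1/31)*17) = 20*(120 + 17/31) = 20*(3737/31) = 74740/31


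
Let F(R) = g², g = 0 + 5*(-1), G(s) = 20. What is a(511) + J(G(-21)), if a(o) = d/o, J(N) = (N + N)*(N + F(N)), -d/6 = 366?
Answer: 917604/511 ≈ 1795.7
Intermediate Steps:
d = -2196 (d = -6*366 = -2196)
g = -5 (g = 0 - 5 = -5)
F(R) = 25 (F(R) = (-5)² = 25)
J(N) = 2*N*(25 + N) (J(N) = (N + N)*(N + 25) = (2*N)*(25 + N) = 2*N*(25 + N))
a(o) = -2196/o
a(511) + J(G(-21)) = -2196/511 + 2*20*(25 + 20) = -2196*1/511 + 2*20*45 = -2196/511 + 1800 = 917604/511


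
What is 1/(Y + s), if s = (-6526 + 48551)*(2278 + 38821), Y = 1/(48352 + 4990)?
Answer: 53342/92131527607451 ≈ 5.7898e-10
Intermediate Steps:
Y = 1/53342 ≈ 1.8747e-5
s = 1727185475 (s = 42025*41099 = 1727185475)
1/(Y + s) = 1/(1/53342 + 1727185475) = 1/(92131527607451/53342) = 53342/92131527607451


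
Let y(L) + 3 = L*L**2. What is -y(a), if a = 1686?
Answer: -4792616853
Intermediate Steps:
y(L) = -3 + L**3 (y(L) = -3 + L*L**2 = -3 + L**3)
-y(a) = -(-3 + 1686**3) = -(-3 + 4792616856) = -1*4792616853 = -4792616853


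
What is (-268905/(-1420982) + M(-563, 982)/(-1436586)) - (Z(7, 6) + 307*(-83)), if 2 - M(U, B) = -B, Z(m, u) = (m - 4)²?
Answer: 8666329892868231/340227141242 ≈ 25472.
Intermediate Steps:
Z(m, u) = (-4 + m)²
M(U, B) = 2 + B (M(U, B) = 2 - (-1)*B = 2 + B)
(-268905/(-1420982) + M(-563, 982)/(-1436586)) - (Z(7, 6) + 307*(-83)) = (-268905/(-1420982) + (2 + 982)/(-1436586)) - ((-4 + 7)² + 307*(-83)) = (-268905*(-1/1420982) + 984*(-1/1436586)) - (3² - 25481) = (268905/1420982 - 164/239431) - (9 - 25481) = 64151152007/340227141242 - 1*(-25472) = 64151152007/340227141242 + 25472 = 8666329892868231/340227141242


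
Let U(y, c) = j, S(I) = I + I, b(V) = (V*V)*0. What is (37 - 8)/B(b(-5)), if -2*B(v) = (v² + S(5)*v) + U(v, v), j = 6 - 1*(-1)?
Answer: -58/7 ≈ -8.2857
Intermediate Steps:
b(V) = 0 (b(V) = V²*0 = 0)
S(I) = 2*I
j = 7 (j = 6 + 1 = 7)
U(y, c) = 7
B(v) = -7/2 - 5*v - v²/2 (B(v) = -((v² + (2*5)*v) + 7)/2 = -((v² + 10*v) + 7)/2 = -(7 + v² + 10*v)/2 = -7/2 - 5*v - v²/2)
(37 - 8)/B(b(-5)) = (37 - 8)/(-7/2 - 5*0 - ½*0²) = 29/(-7/2 + 0 - ½*0) = 29/(-7/2 + 0 + 0) = 29/(-7/2) = 29*(-2/7) = -58/7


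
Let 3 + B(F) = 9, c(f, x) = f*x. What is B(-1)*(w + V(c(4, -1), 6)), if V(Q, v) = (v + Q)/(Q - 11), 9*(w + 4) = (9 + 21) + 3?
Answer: -14/5 ≈ -2.8000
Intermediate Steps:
B(F) = 6 (B(F) = -3 + 9 = 6)
w = -1/3 (w = -4 + ((9 + 21) + 3)/9 = -4 + (30 + 3)/9 = -4 + (1/9)*33 = -4 + 11/3 = -1/3 ≈ -0.33333)
V(Q, v) = (Q + v)/(-11 + Q)
B(-1)*(w + V(c(4, -1), 6)) = 6*(-1/3 + (4*(-1) + 6)/(-11 + 4*(-1))) = 6*(-1/3 + (-4 + 6)/(-11 - 4)) = 6*(-1/3 + 2/(-15)) = 6*(-1/3 - 1/15*2) = 6*(-1/3 - 2/15) = 6*(-7/15) = -14/5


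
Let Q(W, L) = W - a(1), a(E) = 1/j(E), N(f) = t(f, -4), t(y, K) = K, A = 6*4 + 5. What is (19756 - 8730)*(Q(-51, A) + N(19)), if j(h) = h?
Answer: -617456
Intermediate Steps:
A = 29 (A = 24 + 5 = 29)
N(f) = -4
a(E) = 1/E
Q(W, L) = -1 + W (Q(W, L) = W - 1/1 = W - 1*1 = W - 1 = -1 + W)
(19756 - 8730)*(Q(-51, A) + N(19)) = (19756 - 8730)*((-1 - 51) - 4) = 11026*(-52 - 4) = 11026*(-56) = -617456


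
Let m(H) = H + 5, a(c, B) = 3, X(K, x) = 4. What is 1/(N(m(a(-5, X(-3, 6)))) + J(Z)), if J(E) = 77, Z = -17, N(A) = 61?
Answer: 1/138 ≈ 0.0072464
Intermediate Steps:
m(H) = 5 + H
1/(N(m(a(-5, X(-3, 6)))) + J(Z)) = 1/(61 + 77) = 1/138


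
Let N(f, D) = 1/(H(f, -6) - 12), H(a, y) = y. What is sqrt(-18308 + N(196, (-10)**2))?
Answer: I*sqrt(659090)/6 ≈ 135.31*I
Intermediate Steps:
N(f, D) = -1/18 (N(f, D) = 1/(-6 - 12) = 1/(-18) = -1/18)
sqrt(-18308 + N(196, (-10)**2)) = sqrt(-18308 - 1/18) = sqrt(-329545/18) = I*sqrt(659090)/6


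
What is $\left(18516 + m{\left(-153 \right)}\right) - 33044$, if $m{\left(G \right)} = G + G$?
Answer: $-14834$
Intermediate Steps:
$m{\left(G \right)} = 2 G$
$\left(18516 + m{\left(-153 \right)}\right) - 33044 = \left(18516 + 2 \left(-153\right)\right) - 33044 = \left(18516 - 306\right) - 33044 = 18210 - 33044 = -14834$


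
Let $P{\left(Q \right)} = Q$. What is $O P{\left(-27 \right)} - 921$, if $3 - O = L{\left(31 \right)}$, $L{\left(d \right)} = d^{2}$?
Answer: $24945$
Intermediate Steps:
$O = -958$ ($O = 3 - 31^{2} = 3 - 961 = -958$)
$O P{\left(-27 \right)} - 921 = \left(-958\right) \left(-27\right) - 921 = 25866 - 921 = 24945$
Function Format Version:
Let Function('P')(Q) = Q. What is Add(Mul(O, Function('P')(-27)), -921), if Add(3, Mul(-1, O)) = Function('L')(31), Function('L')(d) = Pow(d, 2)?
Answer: 24945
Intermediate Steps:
O = -958 (O = Add(3, Mul(-1, Pow(31, 2))) = Add(3, Mul(-1, 961)) = Add(3, -961) = -958)
Add(Mul(O, Function('P')(-27)), -921) = Add(Mul(-958, -27), -921) = Add(25866, -921) = 24945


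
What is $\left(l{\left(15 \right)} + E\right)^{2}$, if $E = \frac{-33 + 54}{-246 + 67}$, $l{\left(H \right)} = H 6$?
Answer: $\frac{258855921}{32041} \approx 8078.9$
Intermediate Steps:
$l{\left(H \right)} = 6 H$
$E = - \frac{21}{179}$ ($E = \frac{21}{-179} = 21 \left(- \frac{1}{179}\right) = - \frac{21}{179} \approx -0.11732$)
$\left(l{\left(15 \right)} + E\right)^{2} = \left(6 \cdot 15 - \frac{21}{179}\right)^{2} = \left(90 - \frac{21}{179}\right)^{2} = \left(\frac{16089}{179}\right)^{2} = \frac{258855921}{32041}$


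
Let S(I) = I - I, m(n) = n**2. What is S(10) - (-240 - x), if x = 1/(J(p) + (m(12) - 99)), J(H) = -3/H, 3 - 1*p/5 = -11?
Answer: 755350/3147 ≈ 240.02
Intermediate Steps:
p = 70 (p = 15 - 5*(-11) = 15 + 55 = 70)
S(I) = 0
x = 70/3147 (x = 1/(-3/70 + (12**2 - 99)) = 1/(-3*1/70 + (144 - 99)) = 1/(-3/70 + 45) = 1/(3147/70) = 70/3147 ≈ 0.022243)
S(10) - (-240 - x) = 0 - (-240 - 1*70/3147) = 0 - (-240 - 70/3147) = 0 - 1*(-755350/3147) = 0 + 755350/3147 = 755350/3147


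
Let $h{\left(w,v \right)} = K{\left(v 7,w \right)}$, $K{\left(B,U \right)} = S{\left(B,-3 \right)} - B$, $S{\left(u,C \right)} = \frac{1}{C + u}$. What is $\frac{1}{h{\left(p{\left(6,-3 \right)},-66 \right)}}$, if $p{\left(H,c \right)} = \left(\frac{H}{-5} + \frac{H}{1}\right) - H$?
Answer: $\frac{465}{214829} \approx 0.0021645$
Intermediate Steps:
$p{\left(H,c \right)} = - \frac{H}{5}$ ($p{\left(H,c \right)} = \left(H \left(- \frac{1}{5}\right) + H 1\right) - H = \left(- \frac{H}{5} + H\right) - H = \frac{4 H}{5} - H = - \frac{H}{5}$)
$K{\left(B,U \right)} = \frac{1}{-3 + B} - B$
$h{\left(w,v \right)} = \frac{1 - 7 v \left(-3 + 7 v\right)}{-3 + 7 v}$ ($h{\left(w,v \right)} = \frac{1 - v 7 \left(-3 + v 7\right)}{-3 + v 7} = \frac{1 - 7 v \left(-3 + 7 v\right)}{-3 + 7 v}$)
$\frac{1}{h{\left(p{\left(6,-3 \right)},-66 \right)}} = \frac{1}{\frac{1}{-3 + 7 \left(-66\right)} \left(1 - - 462 \left(-3 + 7 \left(-66\right)\right)\right)} = \frac{1}{\frac{1}{-3 - 462} \left(1 - - 462 \left(-3 - 462\right)\right)} = \frac{1}{\frac{1}{-465} \left(1 - \left(-462\right) \left(-465\right)\right)} = \frac{1}{\left(- \frac{1}{465}\right) \left(1 - 214830\right)} = \frac{1}{\left(- \frac{1}{465}\right) \left(-214829\right)} = \frac{1}{\frac{214829}{465}} = \frac{465}{214829}$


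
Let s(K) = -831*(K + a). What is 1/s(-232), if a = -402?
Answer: 1/526854 ≈ 1.8981e-6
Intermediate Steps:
s(K) = 334062 - 831*K (s(K) = -831*(K - 402) = -831*(-402 + K) = 334062 - 831*K)
1/s(-232) = 1/(334062 - 831*(-232)) = 1/(334062 + 192792) = 1/526854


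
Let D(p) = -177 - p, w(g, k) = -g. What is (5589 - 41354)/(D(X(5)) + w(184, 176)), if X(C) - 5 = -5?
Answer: 35765/361 ≈ 99.072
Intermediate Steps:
X(C) = 0 (X(C) = 5 - 5 = 0)
(5589 - 41354)/(D(X(5)) + w(184, 176)) = (5589 - 41354)/((-177 - 1*0) - 1*184) = -35765/((-177 + 0) - 184) = -35765/(-177 - 184) = -35765/(-361) = -35765*(-1/361) = 35765/361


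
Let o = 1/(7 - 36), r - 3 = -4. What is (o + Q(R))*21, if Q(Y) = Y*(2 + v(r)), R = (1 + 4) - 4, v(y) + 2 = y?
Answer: -630/29 ≈ -21.724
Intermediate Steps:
r = -1 (r = 3 - 4 = -1)
v(y) = -2 + y
R = 1 (R = 5 - 4 = 1)
o = -1/29 (o = 1/(-29) = -1/29 ≈ -0.034483)
Q(Y) = -Y (Q(Y) = Y*(2 + (-2 - 1)) = Y*(2 - 3) = Y*(-1) = -Y)
(o + Q(R))*21 = (-1/29 - 1*1)*21 = (-1/29 - 1)*21 = -30/29*21 = -630/29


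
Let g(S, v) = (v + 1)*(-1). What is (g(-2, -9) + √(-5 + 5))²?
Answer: 64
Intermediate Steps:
g(S, v) = -1 - v (g(S, v) = (1 + v)*(-1) = -1 - v)
(g(-2, -9) + √(-5 + 5))² = ((-1 - 1*(-9)) + √(-5 + 5))² = ((-1 + 9) + √0)² = (8 + 0)² = 8² = 64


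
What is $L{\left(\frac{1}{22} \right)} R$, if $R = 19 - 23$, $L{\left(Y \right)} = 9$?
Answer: $-36$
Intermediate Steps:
$R = -4$ ($R = 19 - 23 = -4$)
$L{\left(\frac{1}{22} \right)} R = 9 \left(-4\right) = -36$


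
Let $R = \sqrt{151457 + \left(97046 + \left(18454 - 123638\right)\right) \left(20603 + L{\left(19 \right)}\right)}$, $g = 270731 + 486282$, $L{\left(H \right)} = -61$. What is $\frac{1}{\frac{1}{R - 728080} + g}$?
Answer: $\frac{401419395321269527}{303879700709789042417812} + \frac{i \sqrt{167019339}}{303879700709789042417812} \approx 1.321 \cdot 10^{-6} + 4.2529 \cdot 10^{-20} i$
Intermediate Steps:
$g = 757013$
$R = i \sqrt{167019339}$ ($R = \sqrt{151457 + \left(97046 + \left(18454 - 123638\right)\right) \left(20603 - 61\right)} = \sqrt{151457 + \left(97046 - 105184\right) 20542} = \sqrt{151457 - 167170796} = \sqrt{-167019339} = i \sqrt{167019339} \approx 12924.0 i$)
$\frac{1}{\frac{1}{R - 728080} + g} = \frac{1}{\frac{1}{i \sqrt{167019339} - 728080} + 757013} = \frac{1}{\frac{1}{-728080 + i \sqrt{167019339}} + 757013} = \frac{1}{757013 + \frac{1}{-728080 + i \sqrt{167019339}}}$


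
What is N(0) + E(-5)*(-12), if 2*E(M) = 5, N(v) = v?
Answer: -30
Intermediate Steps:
E(M) = 5/2 (E(M) = (½)*5 = 5/2)
N(0) + E(-5)*(-12) = 0 + (5/2)*(-12) = 0 - 30 = -30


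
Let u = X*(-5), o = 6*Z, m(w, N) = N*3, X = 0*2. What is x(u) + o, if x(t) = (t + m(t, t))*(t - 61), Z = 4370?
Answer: 26220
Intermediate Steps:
X = 0
m(w, N) = 3*N
o = 26220 (o = 6*4370 = 26220)
u = 0 (u = 0*(-5) = 0)
x(t) = 4*t*(-61 + t) (x(t) = (t + 3*t)*(t - 61) = (4*t)*(-61 + t) = 4*t*(-61 + t))
x(u) + o = 4*0*(-61 + 0) + 26220 = 4*0*(-61) + 26220 = 0 + 26220 = 26220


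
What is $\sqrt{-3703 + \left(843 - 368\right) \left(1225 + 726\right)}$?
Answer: $3 \sqrt{102558} \approx 960.74$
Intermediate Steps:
$\sqrt{-3703 + \left(843 - 368\right) \left(1225 + 726\right)} = \sqrt{-3703 + 475 \cdot 1951} = \sqrt{-3703 + 926725} = \sqrt{923022} = 3 \sqrt{102558}$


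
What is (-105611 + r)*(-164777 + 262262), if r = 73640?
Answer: -3116692935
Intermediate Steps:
(-105611 + r)*(-164777 + 262262) = (-105611 + 73640)*(-164777 + 262262) = -31971*97485 = -3116692935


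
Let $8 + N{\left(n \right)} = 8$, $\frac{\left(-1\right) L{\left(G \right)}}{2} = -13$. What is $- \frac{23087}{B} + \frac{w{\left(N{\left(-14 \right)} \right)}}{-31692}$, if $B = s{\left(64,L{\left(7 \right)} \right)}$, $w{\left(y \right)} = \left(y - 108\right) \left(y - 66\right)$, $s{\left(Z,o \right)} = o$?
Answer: $- \frac{60988211}{68666} \approx -888.19$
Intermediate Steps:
$L{\left(G \right)} = 26$ ($L{\left(G \right)} = \left(-2\right) \left(-13\right) = 26$)
$N{\left(n \right)} = 0$ ($N{\left(n \right)} = -8 + 8 = 0$)
$w{\left(y \right)} = \left(-108 + y\right) \left(-66 + y\right)$
$B = 26$
$- \frac{23087}{B} + \frac{w{\left(N{\left(-14 \right)} \right)}}{-31692} = - \frac{23087}{26} + \frac{7128 + 0^{2} - 0}{-31692} = \left(-23087\right) \frac{1}{26} + \left(7128 + 0 + 0\right) \left(- \frac{1}{31692}\right) = - \frac{23087}{26} + 7128 \left(- \frac{1}{31692}\right) = - \frac{23087}{26} - \frac{594}{2641} = - \frac{60988211}{68666}$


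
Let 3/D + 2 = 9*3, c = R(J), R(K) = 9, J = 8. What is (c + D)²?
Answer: 51984/625 ≈ 83.174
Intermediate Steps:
c = 9
D = 3/25 (D = 3/(-2 + 9*3) = 3/(-2 + 27) = 3/25 ≈ 0.12000)
(c + D)² = (9 + 3/25)² = (228/25)² = 51984/625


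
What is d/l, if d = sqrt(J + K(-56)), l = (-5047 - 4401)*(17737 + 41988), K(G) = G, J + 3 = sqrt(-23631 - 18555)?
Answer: -sqrt(-59 + I*sqrt(42186))/564281800 ≈ -1.5586e-8 - 2.0693e-8*I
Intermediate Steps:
J = -3 + I*sqrt(42186) (J = -3 + sqrt(-23631 - 18555) = -3 + sqrt(-42186) = -3 + I*sqrt(42186) ≈ -3.0 + 205.39*I)
l = -564281800 (l = -9448*59725 = -564281800)
d = sqrt(-59 + I*sqrt(42186)) (d = sqrt((-3 + I*sqrt(42186)) - 56) = sqrt(-59 + I*sqrt(42186)) ≈ 8.7948 + 11.677*I)
d/l = sqrt(-59 + I*sqrt(42186))/(-564281800) = sqrt(-59 + I*sqrt(42186))*(-1/564281800) = -sqrt(-59 + I*sqrt(42186))/564281800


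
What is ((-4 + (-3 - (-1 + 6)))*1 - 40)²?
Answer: 2704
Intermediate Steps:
((-4 + (-3 - (-1 + 6)))*1 - 40)² = ((-4 + (-3 - 1*5))*1 - 40)² = ((-4 + (-3 - 5))*1 - 40)² = ((-4 - 8)*1 - 40)² = (-12*1 - 40)² = (-12 - 40)² = (-52)² = 2704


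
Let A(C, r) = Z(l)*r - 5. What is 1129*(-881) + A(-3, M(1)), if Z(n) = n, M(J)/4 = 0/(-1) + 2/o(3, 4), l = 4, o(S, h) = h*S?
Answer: -2983954/3 ≈ -9.9465e+5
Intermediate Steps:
o(S, h) = S*h
M(J) = ⅔ (M(J) = 4*(0/(-1) + 2/((3*4))) = 4*(0*(-1) + 2/12) = 4*(0 + 2*(1/12)) = 4*(0 + ⅙) = 4*(⅙) = ⅔)
A(C, r) = -5 + 4*r (A(C, r) = 4*r - 5 = -5 + 4*r)
1129*(-881) + A(-3, M(1)) = 1129*(-881) + (-5 + 4*(⅔)) = -994649 + (-5 + 8/3) = -994649 - 7/3 = -2983954/3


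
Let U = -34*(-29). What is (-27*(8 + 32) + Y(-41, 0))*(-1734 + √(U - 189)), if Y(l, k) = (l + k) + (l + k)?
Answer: 2014908 - 1162*√797 ≈ 1.9821e+6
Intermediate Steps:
U = 986
Y(l, k) = 2*k + 2*l (Y(l, k) = (k + l) + (k + l) = 2*k + 2*l)
(-27*(8 + 32) + Y(-41, 0))*(-1734 + √(U - 189)) = (-27*(8 + 32) + (2*0 + 2*(-41)))*(-1734 + √(986 - 189)) = (-27*40 + (0 - 82))*(-1734 + √797) = (-1080 - 82)*(-1734 + √797) = -1162*(-1734 + √797) = 2014908 - 1162*√797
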